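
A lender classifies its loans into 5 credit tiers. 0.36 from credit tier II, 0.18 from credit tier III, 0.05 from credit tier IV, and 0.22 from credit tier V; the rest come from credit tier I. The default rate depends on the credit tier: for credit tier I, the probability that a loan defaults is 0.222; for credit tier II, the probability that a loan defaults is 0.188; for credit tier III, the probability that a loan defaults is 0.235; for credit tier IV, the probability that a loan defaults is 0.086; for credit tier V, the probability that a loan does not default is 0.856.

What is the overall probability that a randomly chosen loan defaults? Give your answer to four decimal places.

P(D) ≈ 0.1881

P(I) = 1 − (0.36 + 0.18 + 0.05 + 0.22) = 0.19.
P(D|V) = 1 − 0.856 = 0.144.
Summing over the partition,
P(D) = P(D|I)·P(I) + P(D|II)·P(II) + P(D|III)·P(III) + P(D|IV)·P(IV) + P(D|V)·P(V)
      = 0.222·0.19 + 0.188·0.36 + 0.235·0.18 + 0.086·0.05 + 0.144·0.22
      = 0.04218 + 0.06768 + 0.0423 + 0.0043 + 0.03168 = 0.18814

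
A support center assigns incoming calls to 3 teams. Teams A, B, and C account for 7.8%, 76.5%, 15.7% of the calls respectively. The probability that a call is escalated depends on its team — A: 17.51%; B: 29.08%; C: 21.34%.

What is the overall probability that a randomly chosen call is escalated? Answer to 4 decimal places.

P(E) ≈ 0.2696

P(E) = P(E|A)·P(A) + P(E|B)·P(B) + P(E|C)·P(C)
      = 0.1751·0.078 + 0.2908·0.765 + 0.2134·0.157
      = 0.0136578 + 0.222462 + 0.0335038 = 0.2696236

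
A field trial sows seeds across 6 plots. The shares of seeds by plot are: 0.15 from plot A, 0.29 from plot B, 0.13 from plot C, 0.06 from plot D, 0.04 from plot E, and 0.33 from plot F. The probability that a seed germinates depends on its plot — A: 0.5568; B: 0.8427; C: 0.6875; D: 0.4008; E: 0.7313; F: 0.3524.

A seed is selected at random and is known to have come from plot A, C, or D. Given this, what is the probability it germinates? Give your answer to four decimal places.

Let S = {A, C, D}.
P(S) = 0.15 + 0.13 + 0.06 = 0.34.
P(G ∩ S) = 0.5568·0.15 + 0.6875·0.13 + 0.4008·0.06 = 0.08352 + 0.089375 + 0.024048 = 0.196943.
P(G | S) = 0.196943 / 0.34 = 0.579244…

0.5792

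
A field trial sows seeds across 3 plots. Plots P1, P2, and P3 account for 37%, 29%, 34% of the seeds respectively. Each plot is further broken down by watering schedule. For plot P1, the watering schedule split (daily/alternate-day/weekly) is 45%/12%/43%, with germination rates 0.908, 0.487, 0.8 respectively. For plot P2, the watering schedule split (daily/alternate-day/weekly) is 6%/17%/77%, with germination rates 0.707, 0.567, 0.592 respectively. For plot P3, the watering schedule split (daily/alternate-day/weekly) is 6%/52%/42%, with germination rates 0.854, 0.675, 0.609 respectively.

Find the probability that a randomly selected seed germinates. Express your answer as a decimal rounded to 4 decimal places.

P(G) ≈ 0.6963

P(G|P1) = 0.45·0.908 + 0.12·0.487 + 0.43·0.8 = 0.4086 + 0.05844 + 0.344 = 0.81104
P(G|P2) = 0.06·0.707 + 0.17·0.567 + 0.77·0.592 = 0.04242 + 0.09639 + 0.45584 = 0.59465
P(G|P3) = 0.06·0.854 + 0.52·0.675 + 0.42·0.609 = 0.05124 + 0.351 + 0.25578 = 0.65802
By total probability over the outer partition,
P(G) = 0.37·0.81104 + 0.29·0.59465 + 0.34·0.65802
      = 0.3000848 + 0.1724485 + 0.2237268 = 0.6962601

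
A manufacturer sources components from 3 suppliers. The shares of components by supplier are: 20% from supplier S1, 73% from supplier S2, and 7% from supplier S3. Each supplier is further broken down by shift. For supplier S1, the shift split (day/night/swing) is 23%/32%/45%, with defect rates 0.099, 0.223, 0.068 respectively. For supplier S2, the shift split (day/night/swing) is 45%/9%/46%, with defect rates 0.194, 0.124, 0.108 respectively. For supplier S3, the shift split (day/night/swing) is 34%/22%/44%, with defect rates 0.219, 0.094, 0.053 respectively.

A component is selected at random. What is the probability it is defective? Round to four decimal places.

P(D|S1) = 0.23·0.099 + 0.32·0.223 + 0.45·0.068 = 0.02277 + 0.07136 + 0.0306 = 0.12473
P(D|S2) = 0.45·0.194 + 0.09·0.124 + 0.46·0.108 = 0.0873 + 0.01116 + 0.04968 = 0.14814
P(D|S3) = 0.34·0.219 + 0.22·0.094 + 0.44·0.053 = 0.07446 + 0.02068 + 0.02332 = 0.11846
By total probability over the outer partition,
P(D) = 0.2·0.12473 + 0.73·0.14814 + 0.07·0.11846
      = 0.024946 + 0.1081422 + 0.0082922 = 0.1413804

P(D) ≈ 0.1414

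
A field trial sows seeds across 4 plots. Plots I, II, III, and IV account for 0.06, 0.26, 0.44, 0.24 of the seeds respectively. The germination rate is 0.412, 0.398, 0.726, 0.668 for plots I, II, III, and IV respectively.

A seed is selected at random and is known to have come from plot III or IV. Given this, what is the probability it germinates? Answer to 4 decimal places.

0.7055

Let S = {III, IV}.
P(S) = 0.44 + 0.24 = 0.68.
P(G ∩ S) = 0.726·0.44 + 0.668·0.24 = 0.31944 + 0.16032 = 0.47976.
P(G | S) = 0.47976 / 0.68 = 0.705529…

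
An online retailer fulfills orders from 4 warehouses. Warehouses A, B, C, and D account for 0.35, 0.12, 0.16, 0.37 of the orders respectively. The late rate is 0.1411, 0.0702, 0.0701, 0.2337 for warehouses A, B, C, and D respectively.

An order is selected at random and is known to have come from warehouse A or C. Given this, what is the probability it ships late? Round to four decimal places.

0.1188

Let S = {A, C}.
P(S) = 0.35 + 0.16 = 0.51.
P(L ∩ S) = 0.1411·0.35 + 0.0701·0.16 = 0.049385 + 0.011216 = 0.060601.
P(L | S) = 0.060601 / 0.51 = 0.118825…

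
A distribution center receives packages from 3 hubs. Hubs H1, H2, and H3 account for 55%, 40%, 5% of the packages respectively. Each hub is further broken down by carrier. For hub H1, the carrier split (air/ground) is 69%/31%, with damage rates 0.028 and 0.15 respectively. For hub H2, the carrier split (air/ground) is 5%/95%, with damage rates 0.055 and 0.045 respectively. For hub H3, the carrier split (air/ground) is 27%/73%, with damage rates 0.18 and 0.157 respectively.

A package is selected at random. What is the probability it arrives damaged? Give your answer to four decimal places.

0.0626

P(D|H1) = 0.69·0.028 + 0.31·0.15 = 0.01932 + 0.0465 = 0.06582
P(D|H2) = 0.05·0.055 + 0.95·0.045 = 0.00275 + 0.04275 = 0.0455
P(D|H3) = 0.27·0.18 + 0.73·0.157 = 0.0486 + 0.11461 = 0.16321
Then overall,
P(D) = 0.55·0.06582 + 0.4·0.0455 + 0.05·0.16321
      = 0.036201 + 0.0182 + 0.0081605 = 0.0625615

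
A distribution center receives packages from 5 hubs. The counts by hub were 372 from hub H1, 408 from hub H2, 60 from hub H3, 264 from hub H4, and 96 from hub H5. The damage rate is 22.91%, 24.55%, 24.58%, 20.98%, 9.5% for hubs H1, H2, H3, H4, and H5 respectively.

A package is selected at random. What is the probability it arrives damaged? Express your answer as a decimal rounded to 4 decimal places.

Total: 372 + 408 + 60 + 264 + 96 = 1200.
P(H1) = 372/1200 = 0.31. P(H2) = 408/1200 = 0.34. P(H3) = 60/1200 = 0.05. P(H4) = 264/1200 = 0.22. P(H5) = 96/1200 = 0.08.
By the law of total probability,
P(D) = P(D|H1)·P(H1) + P(D|H2)·P(H2) + P(D|H3)·P(H3) + P(D|H4)·P(H4) + P(D|H5)·P(H5)
      = 0.2291·0.31 + 0.2455·0.34 + 0.2458·0.05 + 0.2098·0.22 + 0.095·0.08
      = 0.071021 + 0.08347 + 0.01229 + 0.046156 + 0.0076 = 0.220537

P(D) ≈ 0.2205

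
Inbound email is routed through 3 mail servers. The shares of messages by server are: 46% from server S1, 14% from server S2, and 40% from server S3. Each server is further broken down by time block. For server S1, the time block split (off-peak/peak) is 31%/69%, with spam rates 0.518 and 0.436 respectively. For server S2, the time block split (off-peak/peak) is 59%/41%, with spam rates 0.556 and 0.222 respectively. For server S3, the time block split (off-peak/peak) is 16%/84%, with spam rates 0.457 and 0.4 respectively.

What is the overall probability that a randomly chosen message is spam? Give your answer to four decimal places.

P(S|S1) = 0.31·0.518 + 0.69·0.436 = 0.16058 + 0.30084 = 0.46142
P(S|S2) = 0.59·0.556 + 0.41·0.222 = 0.32804 + 0.09102 = 0.41906
P(S|S3) = 0.16·0.457 + 0.84·0.4 = 0.07312 + 0.336 = 0.40912
Then overall,
P(S) = 0.46·0.46142 + 0.14·0.41906 + 0.4·0.40912
      = 0.2122532 + 0.0586684 + 0.163648 = 0.4345696

0.4346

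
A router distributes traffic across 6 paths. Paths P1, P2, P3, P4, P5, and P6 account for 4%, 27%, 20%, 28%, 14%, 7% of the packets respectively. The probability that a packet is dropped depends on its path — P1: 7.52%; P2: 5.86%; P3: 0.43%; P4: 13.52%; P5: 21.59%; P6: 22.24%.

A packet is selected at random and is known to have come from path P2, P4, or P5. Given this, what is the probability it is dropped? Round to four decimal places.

0.1216

Let S = {P2, P4, P5}.
P(S) = 0.27 + 0.28 + 0.14 = 0.69.
P(L ∩ S) = 0.0586·0.27 + 0.1352·0.28 + 0.2159·0.14 = 0.015822 + 0.037856 + 0.030226 = 0.083904.
P(L | S) = 0.083904 / 0.69 = 0.121600…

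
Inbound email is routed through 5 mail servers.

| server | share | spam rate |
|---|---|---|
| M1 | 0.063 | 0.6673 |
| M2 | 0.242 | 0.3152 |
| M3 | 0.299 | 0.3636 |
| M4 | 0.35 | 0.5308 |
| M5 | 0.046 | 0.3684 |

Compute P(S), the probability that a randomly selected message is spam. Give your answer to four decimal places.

P(S) ≈ 0.4298

Using total probability over the partition,
P(S) = P(S|M1)·P(M1) + P(S|M2)·P(M2) + P(S|M3)·P(M3) + P(S|M4)·P(M4) + P(S|M5)·P(M5)
      = 0.6673·0.063 + 0.3152·0.242 + 0.3636·0.299 + 0.5308·0.35 + 0.3684·0.046
      = 0.0420399 + 0.0762784 + 0.1087164 + 0.18578 + 0.0169464 = 0.4297611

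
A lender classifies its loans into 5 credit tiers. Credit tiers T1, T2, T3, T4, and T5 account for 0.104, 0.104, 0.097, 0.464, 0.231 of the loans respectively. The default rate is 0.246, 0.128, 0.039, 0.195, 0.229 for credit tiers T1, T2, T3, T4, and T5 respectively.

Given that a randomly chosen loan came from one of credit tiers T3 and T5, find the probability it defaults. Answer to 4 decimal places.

P(D|S) ≈ 0.1728

Let S = {T3, T5}.
P(S) = 0.097 + 0.231 = 0.328.
P(D ∩ S) = 0.039·0.097 + 0.229·0.231 = 0.003783 + 0.052899 = 0.056682.
P(D | S) = 0.056682 / 0.328 = 0.172811…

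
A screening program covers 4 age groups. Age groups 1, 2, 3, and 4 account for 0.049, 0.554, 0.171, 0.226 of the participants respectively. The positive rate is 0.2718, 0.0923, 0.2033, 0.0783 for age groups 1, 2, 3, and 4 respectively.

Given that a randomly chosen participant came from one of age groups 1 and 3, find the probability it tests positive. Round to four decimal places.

Let S = {1, 3}.
P(S) = 0.049 + 0.171 = 0.22.
P(T ∩ S) = 0.2718·0.049 + 0.2033·0.171 = 0.0133182 + 0.0347643 = 0.0480825.
P(T | S) = 0.0480825 / 0.22 = 0.218557…

0.2186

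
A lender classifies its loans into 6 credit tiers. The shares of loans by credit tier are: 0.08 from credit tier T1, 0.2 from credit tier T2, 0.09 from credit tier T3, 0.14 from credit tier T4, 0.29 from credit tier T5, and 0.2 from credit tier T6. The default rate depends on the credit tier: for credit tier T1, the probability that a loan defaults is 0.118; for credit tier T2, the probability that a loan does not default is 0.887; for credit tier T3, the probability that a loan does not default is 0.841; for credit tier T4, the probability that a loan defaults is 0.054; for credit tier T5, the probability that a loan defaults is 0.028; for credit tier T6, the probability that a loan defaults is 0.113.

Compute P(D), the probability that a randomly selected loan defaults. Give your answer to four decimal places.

0.0846

P(D|T2) = 1 − 0.887 = 0.113.
P(D|T3) = 1 − 0.841 = 0.159.
P(D) = P(D|T1)·P(T1) + P(D|T2)·P(T2) + P(D|T3)·P(T3) + P(D|T4)·P(T4) + P(D|T5)·P(T5) + P(D|T6)·P(T6)
      = 0.118·0.08 + 0.113·0.2 + 0.159·0.09 + 0.054·0.14 + 0.028·0.29 + 0.113·0.2
      = 0.00944 + 0.0226 + 0.01431 + 0.00756 + 0.00812 + 0.0226 = 0.08463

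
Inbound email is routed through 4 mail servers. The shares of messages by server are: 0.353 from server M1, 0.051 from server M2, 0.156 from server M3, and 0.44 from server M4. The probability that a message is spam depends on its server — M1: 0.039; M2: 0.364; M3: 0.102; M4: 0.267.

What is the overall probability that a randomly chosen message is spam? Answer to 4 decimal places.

P(S) ≈ 0.1657

Using total probability over the partition,
P(S) = P(S|M1)·P(M1) + P(S|M2)·P(M2) + P(S|M3)·P(M3) + P(S|M4)·P(M4)
      = 0.039·0.353 + 0.364·0.051 + 0.102·0.156 + 0.267·0.44
      = 0.013767 + 0.018564 + 0.015912 + 0.11748 = 0.165723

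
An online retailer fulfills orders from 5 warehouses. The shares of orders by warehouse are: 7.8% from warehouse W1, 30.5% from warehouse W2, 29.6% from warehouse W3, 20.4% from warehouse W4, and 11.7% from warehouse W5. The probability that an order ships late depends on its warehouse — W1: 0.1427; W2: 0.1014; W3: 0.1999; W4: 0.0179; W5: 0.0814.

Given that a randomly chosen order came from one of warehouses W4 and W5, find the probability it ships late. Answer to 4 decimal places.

0.0410

Let S = {W4, W5}.
P(S) = 0.204 + 0.117 = 0.321.
P(L ∩ S) = 0.0179·0.204 + 0.0814·0.117 = 0.0036516 + 0.0095238 = 0.0131754.
P(L | S) = 0.0131754 / 0.321 = 0.041045…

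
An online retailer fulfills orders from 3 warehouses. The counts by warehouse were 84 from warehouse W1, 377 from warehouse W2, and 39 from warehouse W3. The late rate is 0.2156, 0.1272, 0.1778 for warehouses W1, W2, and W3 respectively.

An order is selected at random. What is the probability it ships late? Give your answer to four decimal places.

Total: 84 + 377 + 39 = 500.
P(W1) = 84/500 = 0.168. P(W2) = 377/500 = 0.754. P(W3) = 39/500 = 0.078.
By the law of total probability,
P(L) = P(L|W1)·P(W1) + P(L|W2)·P(W2) + P(L|W3)·P(W3)
      = 0.2156·0.168 + 0.1272·0.754 + 0.1778·0.078
      = 0.0362208 + 0.0959088 + 0.0138684 = 0.145998

0.1460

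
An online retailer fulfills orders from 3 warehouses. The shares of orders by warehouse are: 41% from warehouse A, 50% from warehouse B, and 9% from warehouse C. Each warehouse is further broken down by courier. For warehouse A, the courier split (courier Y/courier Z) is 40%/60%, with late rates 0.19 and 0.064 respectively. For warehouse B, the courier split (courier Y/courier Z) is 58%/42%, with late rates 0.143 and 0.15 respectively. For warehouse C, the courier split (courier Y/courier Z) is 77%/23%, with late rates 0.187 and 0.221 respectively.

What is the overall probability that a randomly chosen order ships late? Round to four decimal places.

P(L) ≈ 0.1374

P(L|A) = 0.4·0.19 + 0.6·0.064 = 0.076 + 0.0384 = 0.1144
P(L|B) = 0.58·0.143 + 0.42·0.15 = 0.08294 + 0.063 = 0.14594
P(L|C) = 0.77·0.187 + 0.23·0.221 = 0.14399 + 0.05083 = 0.19482
Then overall,
P(L) = 0.41·0.1144 + 0.5·0.14594 + 0.09·0.19482
      = 0.046904 + 0.07297 + 0.0175338 = 0.1374078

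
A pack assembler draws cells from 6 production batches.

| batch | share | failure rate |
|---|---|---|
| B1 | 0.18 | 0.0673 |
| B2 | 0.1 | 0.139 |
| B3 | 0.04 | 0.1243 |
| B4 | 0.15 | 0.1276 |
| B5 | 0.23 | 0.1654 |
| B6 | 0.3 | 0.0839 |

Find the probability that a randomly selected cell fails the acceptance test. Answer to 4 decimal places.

P(F) = P(F|B1)·P(B1) + P(F|B2)·P(B2) + P(F|B3)·P(B3) + P(F|B4)·P(B4) + P(F|B5)·P(B5) + P(F|B6)·P(B6)
      = 0.0673·0.18 + 0.139·0.1 + 0.1243·0.04 + 0.1276·0.15 + 0.1654·0.23 + 0.0839·0.3
      = 0.012114 + 0.0139 + 0.004972 + 0.01914 + 0.038042 + 0.02517 = 0.113338

0.1133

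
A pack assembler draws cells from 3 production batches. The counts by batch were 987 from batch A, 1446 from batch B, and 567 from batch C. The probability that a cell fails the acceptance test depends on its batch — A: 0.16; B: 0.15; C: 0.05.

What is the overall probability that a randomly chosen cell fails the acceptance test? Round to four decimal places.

P(F) ≈ 0.1344

Total: 987 + 1446 + 567 = 3000.
P(A) = 987/3000 = 0.329. P(B) = 1446/3000 = 0.482. P(C) = 567/3000 = 0.189.
Using total probability over the partition,
P(F) = P(F|A)·P(A) + P(F|B)·P(B) + P(F|C)·P(C)
      = 0.16·0.329 + 0.15·0.482 + 0.05·0.189
      = 0.05264 + 0.0723 + 0.00945 = 0.13439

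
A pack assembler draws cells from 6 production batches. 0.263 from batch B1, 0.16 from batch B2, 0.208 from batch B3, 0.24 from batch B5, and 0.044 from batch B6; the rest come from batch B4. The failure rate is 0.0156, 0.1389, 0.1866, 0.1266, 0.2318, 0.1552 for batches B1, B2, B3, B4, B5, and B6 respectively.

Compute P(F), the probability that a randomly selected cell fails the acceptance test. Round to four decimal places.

0.1384

P(B4) = 1 − (0.263 + 0.16 + 0.208 + 0.24 + 0.044) = 0.085.
P(F) = P(F|B1)·P(B1) + P(F|B2)·P(B2) + P(F|B3)·P(B3) + P(F|B4)·P(B4) + P(F|B5)·P(B5) + P(F|B6)·P(B6)
      = 0.0156·0.263 + 0.1389·0.16 + 0.1866·0.208 + 0.1266·0.085 + 0.2318·0.24 + 0.1552·0.044
      = 0.0041028 + 0.022224 + 0.0388128 + 0.010761 + 0.055632 + 0.0068288 = 0.1383614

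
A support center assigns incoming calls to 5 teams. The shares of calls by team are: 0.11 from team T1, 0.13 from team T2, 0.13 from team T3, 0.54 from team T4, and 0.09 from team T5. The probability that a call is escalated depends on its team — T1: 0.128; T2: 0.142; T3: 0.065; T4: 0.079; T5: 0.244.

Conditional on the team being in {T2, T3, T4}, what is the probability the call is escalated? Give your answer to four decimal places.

Let S = {T2, T3, T4}.
P(S) = 0.13 + 0.13 + 0.54 = 0.8.
P(E ∩ S) = 0.142·0.13 + 0.065·0.13 + 0.079·0.54 = 0.01846 + 0.00845 + 0.04266 = 0.06957.
P(E | S) = 0.06957 / 0.8 = 0.086963…

0.0870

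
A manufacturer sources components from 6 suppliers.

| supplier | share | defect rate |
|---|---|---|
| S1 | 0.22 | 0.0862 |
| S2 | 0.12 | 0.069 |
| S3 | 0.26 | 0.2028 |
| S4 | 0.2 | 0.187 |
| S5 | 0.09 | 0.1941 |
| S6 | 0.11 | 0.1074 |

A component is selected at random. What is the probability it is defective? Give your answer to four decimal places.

0.1467

Summing over the partition,
P(D) = P(D|S1)·P(S1) + P(D|S2)·P(S2) + P(D|S3)·P(S3) + P(D|S4)·P(S4) + P(D|S5)·P(S5) + P(D|S6)·P(S6)
      = 0.0862·0.22 + 0.069·0.12 + 0.2028·0.26 + 0.187·0.2 + 0.1941·0.09 + 0.1074·0.11
      = 0.018964 + 0.00828 + 0.052728 + 0.0374 + 0.017469 + 0.011814 = 0.146655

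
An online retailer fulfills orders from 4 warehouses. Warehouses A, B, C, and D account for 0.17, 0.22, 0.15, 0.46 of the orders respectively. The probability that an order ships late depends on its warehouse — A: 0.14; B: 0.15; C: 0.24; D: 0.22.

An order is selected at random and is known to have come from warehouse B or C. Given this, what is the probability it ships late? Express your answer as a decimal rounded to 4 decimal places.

Let S = {B, C}.
P(S) = 0.22 + 0.15 = 0.37.
P(L ∩ S) = 0.15·0.22 + 0.24·0.15 = 0.033 + 0.036 = 0.069.
P(L | S) = 0.069 / 0.37 = 0.186486…

0.1865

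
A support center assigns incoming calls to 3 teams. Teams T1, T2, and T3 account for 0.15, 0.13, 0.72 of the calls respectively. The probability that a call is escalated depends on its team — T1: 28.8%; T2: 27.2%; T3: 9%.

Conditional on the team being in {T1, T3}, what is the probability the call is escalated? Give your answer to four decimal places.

Let S = {T1, T3}.
P(S) = 0.15 + 0.72 = 0.87.
P(E ∩ S) = 0.288·0.15 + 0.09·0.72 = 0.0432 + 0.0648 = 0.108.
P(E | S) = 0.108 / 0.87 = 0.124138…

P(E|S) ≈ 0.1241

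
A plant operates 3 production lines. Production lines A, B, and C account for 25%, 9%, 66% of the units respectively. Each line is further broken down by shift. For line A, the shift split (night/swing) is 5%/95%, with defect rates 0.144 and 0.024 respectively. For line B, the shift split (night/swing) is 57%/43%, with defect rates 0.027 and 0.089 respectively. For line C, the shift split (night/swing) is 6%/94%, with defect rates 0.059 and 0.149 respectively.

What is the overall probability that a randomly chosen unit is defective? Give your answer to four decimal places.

0.1071

P(D|A) = 0.05·0.144 + 0.95·0.024 = 0.0072 + 0.0228 = 0.03
P(D|B) = 0.57·0.027 + 0.43·0.089 = 0.01539 + 0.03827 = 0.05366
P(D|C) = 0.06·0.059 + 0.94·0.149 = 0.00354 + 0.14006 = 0.1436
Then overall,
P(D) = 0.25·0.03 + 0.09·0.05366 + 0.66·0.1436
      = 0.0075 + 0.0048294 + 0.094776 = 0.1071054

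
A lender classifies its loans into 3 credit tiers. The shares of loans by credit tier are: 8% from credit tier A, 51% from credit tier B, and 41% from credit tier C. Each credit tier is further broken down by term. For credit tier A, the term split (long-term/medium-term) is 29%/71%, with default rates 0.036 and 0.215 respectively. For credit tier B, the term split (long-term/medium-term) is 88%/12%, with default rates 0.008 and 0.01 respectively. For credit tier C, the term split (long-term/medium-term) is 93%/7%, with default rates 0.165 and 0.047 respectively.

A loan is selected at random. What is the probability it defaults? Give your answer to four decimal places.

P(D|A) = 0.29·0.036 + 0.71·0.215 = 0.01044 + 0.15265 = 0.16309
P(D|B) = 0.88·0.008 + 0.12·0.01 = 0.00704 + 0.0012 = 0.00824
P(D|C) = 0.93·0.165 + 0.07·0.047 = 0.15345 + 0.00329 = 0.15674
Then overall,
P(D) = 0.08·0.16309 + 0.51·0.00824 + 0.41·0.15674
      = 0.0130472 + 0.0042024 + 0.0642634 = 0.081513

0.0815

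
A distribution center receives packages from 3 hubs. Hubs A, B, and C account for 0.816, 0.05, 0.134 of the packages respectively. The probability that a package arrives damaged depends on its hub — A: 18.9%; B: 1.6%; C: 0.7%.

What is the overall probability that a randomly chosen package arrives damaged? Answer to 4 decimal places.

Summing over the partition,
P(D) = P(D|A)·P(A) + P(D|B)·P(B) + P(D|C)·P(C)
      = 0.189·0.816 + 0.016·0.05 + 0.007·0.134
      = 0.154224 + 0.0008 + 0.000938 = 0.155962

P(D) ≈ 0.1560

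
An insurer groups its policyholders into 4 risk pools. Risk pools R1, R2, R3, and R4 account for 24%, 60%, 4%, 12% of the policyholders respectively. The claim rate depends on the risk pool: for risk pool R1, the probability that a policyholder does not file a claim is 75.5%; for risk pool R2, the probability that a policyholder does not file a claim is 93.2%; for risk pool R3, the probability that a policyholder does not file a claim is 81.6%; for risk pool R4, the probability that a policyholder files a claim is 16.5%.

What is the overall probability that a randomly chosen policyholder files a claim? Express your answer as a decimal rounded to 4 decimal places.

P(C|R1) = 1 − 0.755 = 0.245.
P(C|R2) = 1 − 0.932 = 0.068.
P(C|R3) = 1 − 0.816 = 0.184.
Summing over the partition,
P(C) = P(C|R1)·P(R1) + P(C|R2)·P(R2) + P(C|R3)·P(R3) + P(C|R4)·P(R4)
      = 0.245·0.24 + 0.068·0.6 + 0.184·0.04 + 0.165·0.12
      = 0.0588 + 0.0408 + 0.00736 + 0.0198 = 0.12676

P(C) ≈ 0.1268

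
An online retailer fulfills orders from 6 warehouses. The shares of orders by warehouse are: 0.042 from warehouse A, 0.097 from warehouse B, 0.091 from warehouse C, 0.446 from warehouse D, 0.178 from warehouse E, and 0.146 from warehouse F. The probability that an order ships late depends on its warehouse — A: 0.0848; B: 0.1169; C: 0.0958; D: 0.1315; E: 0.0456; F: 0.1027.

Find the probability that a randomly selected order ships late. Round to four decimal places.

By the law of total probability,
P(L) = P(L|A)·P(A) + P(L|B)·P(B) + P(L|C)·P(C) + P(L|D)·P(D) + P(L|E)·P(E) + P(L|F)·P(F)
      = 0.0848·0.042 + 0.1169·0.097 + 0.0958·0.091 + 0.1315·0.446 + 0.0456·0.178 + 0.1027·0.146
      = 0.0035616 + 0.0113393 + 0.0087178 + 0.058649 + 0.0081168 + 0.0149942 = 0.1053787

P(L) ≈ 0.1054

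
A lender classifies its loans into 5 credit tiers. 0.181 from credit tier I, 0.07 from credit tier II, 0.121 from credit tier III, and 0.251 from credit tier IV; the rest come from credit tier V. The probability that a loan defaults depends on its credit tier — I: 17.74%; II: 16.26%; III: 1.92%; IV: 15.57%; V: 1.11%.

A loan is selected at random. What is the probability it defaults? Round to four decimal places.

P(V) = 1 − (0.181 + 0.07 + 0.121 + 0.251) = 0.377.
P(D) = P(D|I)·P(I) + P(D|II)·P(II) + P(D|III)·P(III) + P(D|IV)·P(IV) + P(D|V)·P(V)
      = 0.1774·0.181 + 0.1626·0.07 + 0.0192·0.121 + 0.1557·0.251 + 0.0111·0.377
      = 0.0321094 + 0.011382 + 0.0023232 + 0.0390807 + 0.0041847 = 0.08908

P(D) ≈ 0.0891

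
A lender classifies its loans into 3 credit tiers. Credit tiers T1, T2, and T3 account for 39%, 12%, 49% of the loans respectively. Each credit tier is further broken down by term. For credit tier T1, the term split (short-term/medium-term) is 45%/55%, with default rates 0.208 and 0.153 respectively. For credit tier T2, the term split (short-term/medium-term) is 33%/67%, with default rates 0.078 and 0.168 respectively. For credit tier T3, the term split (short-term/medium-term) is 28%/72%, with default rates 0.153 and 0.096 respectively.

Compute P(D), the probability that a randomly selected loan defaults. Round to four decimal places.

P(D) ≈ 0.1408

P(D|T1) = 0.45·0.208 + 0.55·0.153 = 0.0936 + 0.08415 = 0.17775
P(D|T2) = 0.33·0.078 + 0.67·0.168 = 0.02574 + 0.11256 = 0.1383
P(D|T3) = 0.28·0.153 + 0.72·0.096 = 0.04284 + 0.06912 = 0.11196
Then overall,
P(D) = 0.39·0.17775 + 0.12·0.1383 + 0.49·0.11196
      = 0.0693225 + 0.016596 + 0.0548604 = 0.1407789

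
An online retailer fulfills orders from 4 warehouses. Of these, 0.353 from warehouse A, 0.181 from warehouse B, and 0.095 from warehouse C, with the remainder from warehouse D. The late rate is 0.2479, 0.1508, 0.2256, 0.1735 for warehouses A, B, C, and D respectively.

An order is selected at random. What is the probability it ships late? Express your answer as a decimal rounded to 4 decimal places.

P(L) ≈ 0.2006

P(D) = 1 − (0.353 + 0.181 + 0.095) = 0.371.
P(L) = P(L|A)·P(A) + P(L|B)·P(B) + P(L|C)·P(C) + P(L|D)·P(D)
      = 0.2479·0.353 + 0.1508·0.181 + 0.2256·0.095 + 0.1735·0.371
      = 0.0875087 + 0.0272948 + 0.021432 + 0.0643685 = 0.200604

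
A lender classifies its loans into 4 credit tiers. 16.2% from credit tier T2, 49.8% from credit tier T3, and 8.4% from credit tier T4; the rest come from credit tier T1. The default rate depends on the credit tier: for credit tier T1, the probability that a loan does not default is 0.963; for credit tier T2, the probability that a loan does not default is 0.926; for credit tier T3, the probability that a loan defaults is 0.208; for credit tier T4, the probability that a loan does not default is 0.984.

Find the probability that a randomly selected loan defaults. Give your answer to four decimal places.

P(D) ≈ 0.1264

P(T1) = 1 − (0.162 + 0.498 + 0.084) = 0.256.
P(D|T1) = 1 − 0.963 = 0.037.
P(D|T2) = 1 − 0.926 = 0.074.
P(D|T4) = 1 − 0.984 = 0.016.
P(D) = P(D|T1)·P(T1) + P(D|T2)·P(T2) + P(D|T3)·P(T3) + P(D|T4)·P(T4)
      = 0.037·0.256 + 0.074·0.162 + 0.208·0.498 + 0.016·0.084
      = 0.009472 + 0.011988 + 0.103584 + 0.001344 = 0.126388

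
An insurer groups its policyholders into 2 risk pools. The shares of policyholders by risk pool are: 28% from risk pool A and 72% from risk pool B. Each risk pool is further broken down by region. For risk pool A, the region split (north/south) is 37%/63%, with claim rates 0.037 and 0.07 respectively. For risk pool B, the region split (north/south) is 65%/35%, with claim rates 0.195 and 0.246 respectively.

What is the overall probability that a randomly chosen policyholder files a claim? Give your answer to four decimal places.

P(C|A) = 0.37·0.037 + 0.63·0.07 = 0.01369 + 0.0441 = 0.05779
P(C|B) = 0.65·0.195 + 0.35·0.246 = 0.12675 + 0.0861 = 0.21285
By total probability over the outer partition,
P(C) = 0.28·0.05779 + 0.72·0.21285
      = 0.0161812 + 0.153252 = 0.1694332

0.1694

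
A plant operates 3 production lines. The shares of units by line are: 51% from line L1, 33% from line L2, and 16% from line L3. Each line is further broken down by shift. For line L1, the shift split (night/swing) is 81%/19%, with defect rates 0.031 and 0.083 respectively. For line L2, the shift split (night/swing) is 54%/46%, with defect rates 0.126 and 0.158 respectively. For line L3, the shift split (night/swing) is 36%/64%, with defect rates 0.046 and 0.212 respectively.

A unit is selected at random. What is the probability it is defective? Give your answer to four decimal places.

P(D) ≈ 0.0916

P(D|L1) = 0.81·0.031 + 0.19·0.083 = 0.02511 + 0.01577 = 0.04088
P(D|L2) = 0.54·0.126 + 0.46·0.158 = 0.06804 + 0.07268 = 0.14072
P(D|L3) = 0.36·0.046 + 0.64·0.212 = 0.01656 + 0.13568 = 0.15224
Then overall,
P(D) = 0.51·0.04088 + 0.33·0.14072 + 0.16·0.15224
      = 0.0208488 + 0.0464376 + 0.0243584 = 0.0916448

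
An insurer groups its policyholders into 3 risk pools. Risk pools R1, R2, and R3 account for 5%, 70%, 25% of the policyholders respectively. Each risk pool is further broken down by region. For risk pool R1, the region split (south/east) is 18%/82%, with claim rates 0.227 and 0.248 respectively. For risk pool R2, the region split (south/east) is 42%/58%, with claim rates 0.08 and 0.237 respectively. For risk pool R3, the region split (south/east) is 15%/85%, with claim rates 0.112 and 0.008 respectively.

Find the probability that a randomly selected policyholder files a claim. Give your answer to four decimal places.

P(C|R1) = 0.18·0.227 + 0.82·0.248 = 0.04086 + 0.20336 = 0.24422
P(C|R2) = 0.42·0.08 + 0.58·0.237 = 0.0336 + 0.13746 = 0.17106
P(C|R3) = 0.15·0.112 + 0.85·0.008 = 0.0168 + 0.0068 = 0.0236
By total probability over the outer partition,
P(C) = 0.05·0.24422 + 0.7·0.17106 + 0.25·0.0236
      = 0.012211 + 0.119742 + 0.0059 = 0.137853

P(C) ≈ 0.1379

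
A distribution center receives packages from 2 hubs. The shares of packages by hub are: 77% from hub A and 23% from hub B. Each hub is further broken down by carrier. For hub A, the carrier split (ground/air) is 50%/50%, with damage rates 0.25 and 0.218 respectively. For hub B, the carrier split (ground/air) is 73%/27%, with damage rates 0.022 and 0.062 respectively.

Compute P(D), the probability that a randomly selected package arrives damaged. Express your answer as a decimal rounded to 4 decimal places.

P(D|A) = 0.5·0.25 + 0.5·0.218 = 0.125 + 0.109 = 0.234
P(D|B) = 0.73·0.022 + 0.27·0.062 = 0.01606 + 0.01674 = 0.0328
By total probability over the outer partition,
P(D) = 0.77·0.234 + 0.23·0.0328
      = 0.18018 + 0.007544 = 0.187724

0.1877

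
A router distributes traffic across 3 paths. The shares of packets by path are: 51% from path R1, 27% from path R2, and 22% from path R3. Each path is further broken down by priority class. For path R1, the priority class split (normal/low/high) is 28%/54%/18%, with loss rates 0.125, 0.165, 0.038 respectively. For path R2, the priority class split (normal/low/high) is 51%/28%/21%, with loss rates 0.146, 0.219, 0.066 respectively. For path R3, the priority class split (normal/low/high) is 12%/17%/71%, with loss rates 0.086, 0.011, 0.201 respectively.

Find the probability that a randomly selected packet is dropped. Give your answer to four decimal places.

P(L|R1) = 0.28·0.125 + 0.54·0.165 + 0.18·0.038 = 0.035 + 0.0891 + 0.00684 = 0.13094
P(L|R2) = 0.51·0.146 + 0.28·0.219 + 0.21·0.066 = 0.07446 + 0.06132 + 0.01386 = 0.14964
P(L|R3) = 0.12·0.086 + 0.17·0.011 + 0.71·0.201 = 0.01032 + 0.00187 + 0.14271 = 0.1549
Then overall,
P(L) = 0.51·0.13094 + 0.27·0.14964 + 0.22·0.1549
      = 0.0667794 + 0.0404028 + 0.034078 = 0.1412602

0.1413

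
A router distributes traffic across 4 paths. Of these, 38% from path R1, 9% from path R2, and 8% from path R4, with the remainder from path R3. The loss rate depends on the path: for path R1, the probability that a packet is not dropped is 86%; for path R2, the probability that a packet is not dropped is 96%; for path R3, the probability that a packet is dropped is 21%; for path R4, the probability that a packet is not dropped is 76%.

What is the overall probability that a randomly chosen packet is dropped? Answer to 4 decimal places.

P(L) ≈ 0.1705

P(R3) = 1 − (0.38 + 0.09 + 0.08) = 0.45.
P(L|R1) = 1 − 0.86 = 0.14.
P(L|R2) = 1 − 0.96 = 0.04.
P(L|R4) = 1 − 0.76 = 0.24.
Summing over the partition,
P(L) = P(L|R1)·P(R1) + P(L|R2)·P(R2) + P(L|R3)·P(R3) + P(L|R4)·P(R4)
      = 0.14·0.38 + 0.04·0.09 + 0.21·0.45 + 0.24·0.08
      = 0.0532 + 0.0036 + 0.0945 + 0.0192 = 0.1705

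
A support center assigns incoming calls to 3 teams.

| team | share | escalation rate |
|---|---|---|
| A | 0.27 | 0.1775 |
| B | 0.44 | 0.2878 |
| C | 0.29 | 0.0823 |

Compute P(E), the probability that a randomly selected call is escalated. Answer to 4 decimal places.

Using total probability over the partition,
P(E) = P(E|A)·P(A) + P(E|B)·P(B) + P(E|C)·P(C)
      = 0.1775·0.27 + 0.2878·0.44 + 0.0823·0.29
      = 0.047925 + 0.126632 + 0.023867 = 0.198424

0.1984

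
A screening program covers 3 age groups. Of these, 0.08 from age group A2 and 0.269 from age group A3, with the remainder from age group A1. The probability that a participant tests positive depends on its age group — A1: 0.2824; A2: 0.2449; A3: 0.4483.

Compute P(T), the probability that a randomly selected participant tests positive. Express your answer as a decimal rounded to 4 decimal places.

P(A1) = 1 − (0.08 + 0.269) = 0.651.
By the law of total probability,
P(T) = P(T|A1)·P(A1) + P(T|A2)·P(A2) + P(T|A3)·P(A3)
      = 0.2824·0.651 + 0.2449·0.08 + 0.4483·0.269
      = 0.1838424 + 0.019592 + 0.1205927 = 0.3240271

0.3240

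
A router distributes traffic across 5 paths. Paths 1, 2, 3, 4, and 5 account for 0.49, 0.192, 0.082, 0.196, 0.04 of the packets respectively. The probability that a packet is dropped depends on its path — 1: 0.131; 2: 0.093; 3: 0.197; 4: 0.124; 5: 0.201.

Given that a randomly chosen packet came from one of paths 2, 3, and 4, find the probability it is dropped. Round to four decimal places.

Let S = {2, 3, 4}.
P(S) = 0.192 + 0.082 + 0.196 = 0.47.
P(L ∩ S) = 0.093·0.192 + 0.197·0.082 + 0.124·0.196 = 0.017856 + 0.016154 + 0.024304 = 0.058314.
P(L | S) = 0.058314 / 0.47 = 0.124072…

0.1241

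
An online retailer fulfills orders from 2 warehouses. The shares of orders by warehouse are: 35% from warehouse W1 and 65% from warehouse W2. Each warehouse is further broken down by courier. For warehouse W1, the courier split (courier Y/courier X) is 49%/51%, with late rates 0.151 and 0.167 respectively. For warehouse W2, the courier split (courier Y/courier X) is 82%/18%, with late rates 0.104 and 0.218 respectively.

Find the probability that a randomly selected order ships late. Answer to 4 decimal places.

P(L|W1) = 0.49·0.151 + 0.51·0.167 = 0.07399 + 0.08517 = 0.15916
P(L|W2) = 0.82·0.104 + 0.18·0.218 = 0.08528 + 0.03924 = 0.12452
Then overall,
P(L) = 0.35·0.15916 + 0.65·0.12452
      = 0.055706 + 0.080938 = 0.136644

P(L) ≈ 0.1366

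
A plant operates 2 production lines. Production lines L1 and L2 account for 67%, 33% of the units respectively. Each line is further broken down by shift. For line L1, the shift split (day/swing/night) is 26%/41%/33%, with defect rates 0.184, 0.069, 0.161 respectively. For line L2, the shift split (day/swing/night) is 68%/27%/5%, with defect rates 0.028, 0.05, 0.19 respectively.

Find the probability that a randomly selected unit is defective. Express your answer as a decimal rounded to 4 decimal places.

P(D|L1) = 0.26·0.184 + 0.41·0.069 + 0.33·0.161 = 0.04784 + 0.02829 + 0.05313 = 0.12926
P(D|L2) = 0.68·0.028 + 0.27·0.05 + 0.05·0.19 = 0.01904 + 0.0135 + 0.0095 = 0.04204
By total probability over the outer partition,
P(D) = 0.67·0.12926 + 0.33·0.04204
      = 0.0866042 + 0.0138732 = 0.1004774

0.1005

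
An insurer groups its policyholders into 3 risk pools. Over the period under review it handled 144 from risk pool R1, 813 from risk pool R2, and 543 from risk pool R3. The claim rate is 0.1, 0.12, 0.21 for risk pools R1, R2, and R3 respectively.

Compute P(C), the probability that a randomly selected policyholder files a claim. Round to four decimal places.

Total: 144 + 813 + 543 = 1500.
P(R1) = 144/1500 = 0.096. P(R2) = 813/1500 = 0.542. P(R3) = 543/1500 = 0.362.
By the law of total probability,
P(C) = P(C|R1)·P(R1) + P(C|R2)·P(R2) + P(C|R3)·P(R3)
      = 0.1·0.096 + 0.12·0.542 + 0.21·0.362
      = 0.0096 + 0.06504 + 0.07602 = 0.15066

0.1507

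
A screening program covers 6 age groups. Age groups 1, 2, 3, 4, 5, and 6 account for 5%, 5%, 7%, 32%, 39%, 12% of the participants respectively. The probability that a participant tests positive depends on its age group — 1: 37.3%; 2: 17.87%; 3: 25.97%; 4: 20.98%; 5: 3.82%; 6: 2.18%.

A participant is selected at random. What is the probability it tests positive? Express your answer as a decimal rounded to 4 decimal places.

P(T) ≈ 0.1304

Summing over the partition,
P(T) = P(T|1)·P(1) + P(T|2)·P(2) + P(T|3)·P(3) + P(T|4)·P(4) + P(T|5)·P(5) + P(T|6)·P(6)
      = 0.373·0.05 + 0.1787·0.05 + 0.2597·0.07 + 0.2098·0.32 + 0.0382·0.39 + 0.0218·0.12
      = 0.01865 + 0.008935 + 0.018179 + 0.067136 + 0.014898 + 0.002616 = 0.130414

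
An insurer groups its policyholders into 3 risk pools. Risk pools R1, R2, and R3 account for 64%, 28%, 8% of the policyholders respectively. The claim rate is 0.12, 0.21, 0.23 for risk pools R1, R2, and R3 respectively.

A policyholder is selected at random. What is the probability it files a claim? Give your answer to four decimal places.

P(C) ≈ 0.1540

P(C) = P(C|R1)·P(R1) + P(C|R2)·P(R2) + P(C|R3)·P(R3)
      = 0.12·0.64 + 0.21·0.28 + 0.23·0.08
      = 0.0768 + 0.0588 + 0.0184 = 0.154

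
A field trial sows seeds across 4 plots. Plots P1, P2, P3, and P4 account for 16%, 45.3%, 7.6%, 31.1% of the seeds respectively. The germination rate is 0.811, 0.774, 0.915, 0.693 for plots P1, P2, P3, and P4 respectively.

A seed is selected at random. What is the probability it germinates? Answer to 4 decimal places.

P(G) ≈ 0.7654

P(G) = P(G|P1)·P(P1) + P(G|P2)·P(P2) + P(G|P3)·P(P3) + P(G|P4)·P(P4)
      = 0.811·0.16 + 0.774·0.453 + 0.915·0.076 + 0.693·0.311
      = 0.12976 + 0.350622 + 0.06954 + 0.215523 = 0.765445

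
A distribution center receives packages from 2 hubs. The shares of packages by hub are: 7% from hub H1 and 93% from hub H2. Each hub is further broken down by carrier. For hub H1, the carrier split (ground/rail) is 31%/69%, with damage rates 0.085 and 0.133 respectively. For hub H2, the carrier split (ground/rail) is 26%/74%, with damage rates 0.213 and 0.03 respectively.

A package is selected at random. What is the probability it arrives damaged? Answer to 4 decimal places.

0.0804

P(D|H1) = 0.31·0.085 + 0.69·0.133 = 0.02635 + 0.09177 = 0.11812
P(D|H2) = 0.26·0.213 + 0.74·0.03 = 0.05538 + 0.0222 = 0.07758
By total probability over the outer partition,
P(D) = 0.07·0.11812 + 0.93·0.07758
      = 0.0082684 + 0.0721494 = 0.0804178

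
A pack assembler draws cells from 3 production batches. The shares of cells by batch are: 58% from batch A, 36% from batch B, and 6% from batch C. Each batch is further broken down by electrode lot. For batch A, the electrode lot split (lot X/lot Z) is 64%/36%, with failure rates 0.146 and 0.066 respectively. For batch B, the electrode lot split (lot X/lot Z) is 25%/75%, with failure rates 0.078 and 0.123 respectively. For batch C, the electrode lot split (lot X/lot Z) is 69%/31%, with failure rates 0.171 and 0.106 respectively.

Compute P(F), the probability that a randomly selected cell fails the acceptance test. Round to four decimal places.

0.1173

P(F|A) = 0.64·0.146 + 0.36·0.066 = 0.09344 + 0.02376 = 0.1172
P(F|B) = 0.25·0.078 + 0.75·0.123 = 0.0195 + 0.09225 = 0.11175
P(F|C) = 0.69·0.171 + 0.31·0.106 = 0.11799 + 0.03286 = 0.15085
Then overall,
P(F) = 0.58·0.1172 + 0.36·0.11175 + 0.06·0.15085
      = 0.067976 + 0.04023 + 0.009051 = 0.117257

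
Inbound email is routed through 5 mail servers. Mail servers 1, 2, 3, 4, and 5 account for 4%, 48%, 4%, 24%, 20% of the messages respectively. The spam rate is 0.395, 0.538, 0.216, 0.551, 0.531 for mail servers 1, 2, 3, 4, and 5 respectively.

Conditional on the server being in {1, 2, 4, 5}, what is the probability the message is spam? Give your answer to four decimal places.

Let J = {1, 2, 4, 5}.
P(J) = 0.04 + 0.48 + 0.24 + 0.2 = 0.96.
P(S ∩ J) = 0.395·0.04 + 0.538·0.48 + 0.551·0.24 + 0.531·0.2 = 0.0158 + 0.25824 + 0.13224 + 0.1062 = 0.51248.
P(S | J) = 0.51248 / 0.96 = 0.533833…

P(S|J) ≈ 0.5338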